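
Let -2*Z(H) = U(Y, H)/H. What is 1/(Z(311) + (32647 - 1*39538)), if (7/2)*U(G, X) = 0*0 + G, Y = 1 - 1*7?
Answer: -2177/15001701 ≈ -0.00014512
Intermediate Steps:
Y = -6 (Y = 1 - 7 = -6)
U(G, X) = 2*G/7 (U(G, X) = 2*(0*0 + G)/7 = 2*(0 + G)/7 = 2*G/7)
Z(H) = 6/(7*H) (Z(H) = -(2/7)*(-6)/(2*H) = -(-6)/(7*H) = 6/(7*H))
1/(Z(311) + (32647 - 1*39538)) = 1/((6/7)/311 + (32647 - 1*39538)) = 1/((6/7)*(1/311) + (32647 - 39538)) = 1/(6/2177 - 6891) = 1/(-15001701/2177) = -2177/15001701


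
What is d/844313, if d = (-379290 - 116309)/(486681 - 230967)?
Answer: -495599/215902654482 ≈ -2.2955e-6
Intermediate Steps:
d = -495599/255714 ≈ -1.9381
d/844313 = -495599/255714/844313 = -495599/255714*1/844313 = -495599/215902654482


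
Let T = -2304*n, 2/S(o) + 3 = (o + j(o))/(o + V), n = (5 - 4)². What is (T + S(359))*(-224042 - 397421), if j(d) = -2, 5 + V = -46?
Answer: 116034599656/81 ≈ 1.4325e+9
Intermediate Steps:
n = 1 (n = 1² = 1)
V = -51 (V = -5 - 46 = -51)
S(o) = 2/(-3 + (-2 + o)/(-51 + o)) (S(o) = 2/(-3 + (o - 2)/(o - 51)) = 2/(-3 + (-2 + o)/(-51 + o)))
T = -2304 (T = -2304*1 = -2304)
(T + S(359))*(-224042 - 397421) = (-2304 + 2*(51 - 1*359)/(-151 + 2*359))*(-224042 - 397421) = (-2304 + 2*(51 - 359)/(-151 + 718))*(-621463) = (-2304 + 2*(-308)/567)*(-621463) = (-2304 + 2*(1/567)*(-308))*(-621463) = (-2304 - 88/81)*(-621463) = -186712/81*(-621463) = 116034599656/81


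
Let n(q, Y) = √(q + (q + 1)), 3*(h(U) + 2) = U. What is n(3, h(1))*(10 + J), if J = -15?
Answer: -5*√7 ≈ -13.229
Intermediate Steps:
h(U) = -2 + U/3
n(q, Y) = √(1 + 2*q) (n(q, Y) = √(q + (1 + q)) = √(1 + 2*q))
n(3, h(1))*(10 + J) = √(1 + 2*3)*(10 - 15) = √(1 + 6)*(-5) = √7*(-5) = -5*√7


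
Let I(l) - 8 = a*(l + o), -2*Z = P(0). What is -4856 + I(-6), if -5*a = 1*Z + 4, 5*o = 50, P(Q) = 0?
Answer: -24256/5 ≈ -4851.2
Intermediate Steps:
Z = 0 (Z = -½*0 = 0)
o = 10 (o = (⅕)*50 = 10)
a = -⅘ (a = -(1*0 + 4)/5 = -(0 + 4)/5 = -⅕*4 = -⅘ ≈ -0.80000)
I(l) = -4*l/5 (I(l) = 8 - 4*(l + 10)/5 = 8 - 4*(10 + l)/5 = 8 + (-8 - 4*l/5) = -4*l/5)
-4856 + I(-6) = -4856 - ⅘*(-6) = -4856 + 24/5 = -24256/5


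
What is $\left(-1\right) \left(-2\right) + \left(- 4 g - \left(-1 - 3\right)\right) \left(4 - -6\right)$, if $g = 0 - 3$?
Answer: $162$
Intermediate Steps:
$g = -3$
$\left(-1\right) \left(-2\right) + \left(- 4 g - \left(-1 - 3\right)\right) \left(4 - -6\right) = \left(-1\right) \left(-2\right) + \left(\left(-4\right) \left(-3\right) - \left(-1 - 3\right)\right) \left(4 - -6\right) = 2 + \left(12 - -4\right) \left(4 + 6\right) = 2 + \left(12 + 4\right) 10 = 2 + 16 \cdot 10 = 2 + 160 = 162$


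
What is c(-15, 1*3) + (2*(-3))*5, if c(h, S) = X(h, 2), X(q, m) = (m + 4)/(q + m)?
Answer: -396/13 ≈ -30.462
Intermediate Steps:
X(q, m) = (4 + m)/(m + q)
c(h, S) = 6/(2 + h) (c(h, S) = (4 + 2)/(2 + h) = 6/(2 + h))
c(-15, 1*3) + (2*(-3))*5 = 6/(2 - 15) + (2*(-3))*5 = 6/(-13) - 6*5 = 6*(-1/13) - 30 = -6/13 - 30 = -396/13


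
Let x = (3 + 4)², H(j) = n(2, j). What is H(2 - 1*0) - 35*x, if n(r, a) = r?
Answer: -1713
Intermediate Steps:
H(j) = 2
x = 49 (x = 7² = 49)
H(2 - 1*0) - 35*x = 2 - 35*49 = 2 - 1715 = -1713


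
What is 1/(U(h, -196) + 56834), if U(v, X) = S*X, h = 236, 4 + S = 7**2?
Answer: 1/48014 ≈ 2.0827e-5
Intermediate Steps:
S = 45 (S = -4 + 7**2 = -4 + 49 = 45)
U(v, X) = 45*X
1/(U(h, -196) + 56834) = 1/(45*(-196) + 56834) = 1/(-8820 + 56834) = 1/48014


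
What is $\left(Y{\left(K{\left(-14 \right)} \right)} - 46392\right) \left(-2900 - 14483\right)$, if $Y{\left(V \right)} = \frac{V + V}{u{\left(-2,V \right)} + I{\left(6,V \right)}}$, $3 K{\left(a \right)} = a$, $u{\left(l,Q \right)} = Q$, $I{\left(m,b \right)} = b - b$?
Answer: $806397370$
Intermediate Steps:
$I{\left(m,b \right)} = 0$
$K{\left(a \right)} = \frac{a}{3}$
$Y{\left(V \right)} = 2$ ($Y{\left(V \right)} = \frac{V + V}{V + 0} = \frac{2 V}{V} = 2$)
$\left(Y{\left(K{\left(-14 \right)} \right)} - 46392\right) \left(-2900 - 14483\right) = \left(2 - 46392\right) \left(-2900 - 14483\right) = \left(-46390\right) \left(-17383\right) = 806397370$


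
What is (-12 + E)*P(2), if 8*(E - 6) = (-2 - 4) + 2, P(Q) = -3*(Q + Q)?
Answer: 78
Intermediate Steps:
P(Q) = -6*Q
E = 11/2 (E = 6 + ((-2 - 4) + 2)/8 = 6 + (-6 + 2)/8 = 6 + (⅛)*(-4) = 6 - ½ = 11/2 ≈ 5.5000)
(-12 + E)*P(2) = (-12 + 11/2)*(-6*2) = -13/2*(-12) = 78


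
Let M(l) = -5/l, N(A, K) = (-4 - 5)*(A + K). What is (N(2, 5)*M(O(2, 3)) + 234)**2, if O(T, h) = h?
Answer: 114921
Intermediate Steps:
N(A, K) = -9*A - 9*K (N(A, K) = -9*(A + K) = -9*A - 9*K)
(N(2, 5)*M(O(2, 3)) + 234)**2 = ((-9*2 - 9*5)*(-5/3) + 234)**2 = ((-18 - 45)*(-5*1/3) + 234)**2 = (-63*(-5/3) + 234)**2 = (105 + 234)**2 = 339**2 = 114921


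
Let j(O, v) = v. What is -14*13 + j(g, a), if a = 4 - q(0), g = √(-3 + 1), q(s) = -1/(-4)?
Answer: -713/4 ≈ -178.25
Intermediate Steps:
q(s) = ¼ (q(s) = -1*(-¼) = ¼)
g = I*√2 (g = √(-2) = I*√2 ≈ 1.4142*I)
a = 15/4 (a = 4 - 1*¼ = 4 - ¼ = 15/4 ≈ 3.7500)
-14*13 + j(g, a) = -14*13 + 15/4 = -182 + 15/4 = -713/4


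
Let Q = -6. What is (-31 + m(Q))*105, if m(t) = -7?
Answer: -3990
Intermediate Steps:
(-31 + m(Q))*105 = (-31 - 7)*105 = -38*105 = -3990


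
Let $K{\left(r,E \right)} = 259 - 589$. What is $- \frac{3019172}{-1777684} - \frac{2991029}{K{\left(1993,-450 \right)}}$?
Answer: $\frac{1329525180899}{146658930} \approx 9065.4$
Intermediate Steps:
$K{\left(r,E \right)} = -330$ ($K{\left(r,E \right)} = 259 - 589 = -330$)
$- \frac{3019172}{-1777684} - \frac{2991029}{K{\left(1993,-450 \right)}} = - \frac{3019172}{-1777684} - \frac{2991029}{-330} = \left(-3019172\right) \left(- \frac{1}{1777684}\right) - - \frac{2991029}{330} = \frac{754793}{444421} + \frac{2991029}{330} = \frac{1329525180899}{146658930}$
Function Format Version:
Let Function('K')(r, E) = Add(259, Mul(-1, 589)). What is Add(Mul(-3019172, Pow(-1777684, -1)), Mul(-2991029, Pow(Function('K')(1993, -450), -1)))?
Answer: Rational(1329525180899, 146658930) ≈ 9065.4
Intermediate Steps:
Function('K')(r, E) = -330 (Function('K')(r, E) = Add(259, -589) = -330)
Add(Mul(-3019172, Pow(-1777684, -1)), Mul(-2991029, Pow(Function('K')(1993, -450), -1))) = Add(Mul(-3019172, Pow(-1777684, -1)), Mul(-2991029, Pow(-330, -1))) = Add(Mul(-3019172, Rational(-1, 1777684)), Mul(-2991029, Rational(-1, 330))) = Add(Rational(754793, 444421), Rational(2991029, 330)) = Rational(1329525180899, 146658930)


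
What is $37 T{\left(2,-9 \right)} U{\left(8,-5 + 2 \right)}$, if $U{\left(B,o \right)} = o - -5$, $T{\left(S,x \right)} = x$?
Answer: $-666$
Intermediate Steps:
$U{\left(B,o \right)} = 5 + o$ ($U{\left(B,o \right)} = o + 5 = 5 + o$)
$37 T{\left(2,-9 \right)} U{\left(8,-5 + 2 \right)} = 37 \left(-9\right) \left(5 + \left(-5 + 2\right)\right) = - 333 \left(5 - 3\right) = \left(-333\right) 2 = -666$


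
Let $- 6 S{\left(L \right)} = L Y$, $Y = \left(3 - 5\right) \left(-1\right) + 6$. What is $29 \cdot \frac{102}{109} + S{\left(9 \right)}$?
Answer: $\frac{1650}{109} \approx 15.138$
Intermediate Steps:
$Y = 8$ ($Y = \left(-2\right) \left(-1\right) + 6 = 2 + 6 = 8$)
$S{\left(L \right)} = - \frac{4 L}{3}$ ($S{\left(L \right)} = - \frac{L 8}{6} = - \frac{8 L}{6} = - \frac{4 L}{3}$)
$29 \cdot \frac{102}{109} + S{\left(9 \right)} = 29 \cdot \frac{102}{109} - 12 = \frac{2958}{109} - 12 = \frac{1650}{109}$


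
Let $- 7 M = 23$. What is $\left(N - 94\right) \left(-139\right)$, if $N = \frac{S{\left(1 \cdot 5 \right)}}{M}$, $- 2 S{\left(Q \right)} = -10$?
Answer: $\frac{305383}{23} \approx 13278.0$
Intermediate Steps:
$S{\left(Q \right)} = 5$ ($S{\left(Q \right)} = \left(- \frac{1}{2}\right) \left(-10\right) = 5$)
$M = - \frac{23}{7}$ ($M = \left(- \frac{1}{7}\right) 23 = - \frac{23}{7} \approx -3.2857$)
$N = - \frac{35}{23}$ ($N = \frac{5}{- \frac{23}{7}} = 5 \left(- \frac{7}{23}\right) = - \frac{35}{23} \approx -1.5217$)
$\left(N - 94\right) \left(-139\right) = \left(- \frac{35}{23} - 94\right) \left(-139\right) = \left(- \frac{2197}{23}\right) \left(-139\right) = \frac{305383}{23}$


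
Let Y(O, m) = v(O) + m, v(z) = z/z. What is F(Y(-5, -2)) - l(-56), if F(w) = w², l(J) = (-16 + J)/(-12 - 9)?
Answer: -17/7 ≈ -2.4286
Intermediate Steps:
v(z) = 1
l(J) = 16/21 - J/21 (l(J) = (-16 + J)/(-21) = (-16 + J)*(-1/21) = 16/21 - J/21)
Y(O, m) = 1 + m
F(Y(-5, -2)) - l(-56) = (1 - 2)² - (16/21 - 1/21*(-56)) = (-1)² - (16/21 + 8/3) = 1 - 1*24/7 = 1 - 24/7 = -17/7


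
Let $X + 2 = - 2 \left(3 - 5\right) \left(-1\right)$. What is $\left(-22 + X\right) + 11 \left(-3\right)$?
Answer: $-61$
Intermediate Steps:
$X = -6$ ($X = -2 - 2 \left(3 - 5\right) \left(-1\right) = -2 - 2 \left(\left(-2\right) \left(-1\right)\right) = -2 - 4 = -6$)
$\left(-22 + X\right) + 11 \left(-3\right) = \left(-22 - 6\right) + 11 \left(-3\right) = -28 - 33 = -61$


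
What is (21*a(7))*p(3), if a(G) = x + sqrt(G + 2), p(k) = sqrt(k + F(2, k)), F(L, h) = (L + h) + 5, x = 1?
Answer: 84*sqrt(13) ≈ 302.87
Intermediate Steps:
F(L, h) = 5 + L + h
p(k) = sqrt(7 + 2*k) (p(k) = sqrt(k + (5 + 2 + k)) = sqrt(k + (7 + k)) = sqrt(7 + 2*k))
a(G) = 1 + sqrt(2 + G) (a(G) = 1 + sqrt(G + 2) = 1 + sqrt(2 + G))
(21*a(7))*p(3) = (21*(1 + sqrt(2 + 7)))*sqrt(7 + 2*3) = (21*(1 + sqrt(9)))*sqrt(7 + 6) = (21*(1 + 3))*sqrt(13) = (21*4)*sqrt(13) = 84*sqrt(13)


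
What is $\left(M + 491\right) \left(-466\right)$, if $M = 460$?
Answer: $-443166$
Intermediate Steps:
$\left(M + 491\right) \left(-466\right) = \left(460 + 491\right) \left(-466\right) = 951 \left(-466\right) = -443166$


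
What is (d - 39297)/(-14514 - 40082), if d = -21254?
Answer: 60551/54596 ≈ 1.1091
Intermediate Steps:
(d - 39297)/(-14514 - 40082) = (-21254 - 39297)/(-14514 - 40082) = -60551/(-54596) = -60551*(-1/54596) = 60551/54596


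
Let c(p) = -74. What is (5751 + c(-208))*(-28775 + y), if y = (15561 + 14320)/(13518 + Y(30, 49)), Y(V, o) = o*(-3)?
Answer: -2184059095988/13371 ≈ -1.6334e+8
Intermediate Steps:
Y(V, o) = -3*o
y = 29881/13371 (y = (15561 + 14320)/(13518 - 3*49) = 29881/(13518 - 147) = 29881/13371 ≈ 2.2348)
(5751 + c(-208))*(-28775 + y) = (5751 - 74)*(-28775 + 29881/13371) = 5677*(-384720644/13371) = -2184059095988/13371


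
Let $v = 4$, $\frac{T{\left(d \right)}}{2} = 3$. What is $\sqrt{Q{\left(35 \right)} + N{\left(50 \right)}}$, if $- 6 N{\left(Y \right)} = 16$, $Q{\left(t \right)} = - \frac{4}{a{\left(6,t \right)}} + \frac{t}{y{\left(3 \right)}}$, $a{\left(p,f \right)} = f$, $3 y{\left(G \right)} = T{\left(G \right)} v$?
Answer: $\frac{\sqrt{281190}}{420} \approx 1.2626$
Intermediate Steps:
$T{\left(d \right)} = 6$ ($T{\left(d \right)} = 2 \cdot 3 = 6$)
$y{\left(G \right)} = 8$ ($y{\left(G \right)} = \frac{6 \cdot 4}{3} = \frac{1}{3} \cdot 24 = 8$)
$Q{\left(t \right)} = - \frac{4}{t} + \frac{t}{8}$
$N{\left(Y \right)} = - \frac{8}{3}$ ($N{\left(Y \right)} = \left(- \frac{1}{6}\right) 16 = - \frac{8}{3}$)
$\sqrt{Q{\left(35 \right)} + N{\left(50 \right)}} = \sqrt{\left(- \frac{4}{35} + \frac{1}{8} \cdot 35\right) - \frac{8}{3}} = \sqrt{\left(\left(-4\right) \frac{1}{35} + \frac{35}{8}\right) - \frac{8}{3}} = \sqrt{\left(- \frac{4}{35} + \frac{35}{8}\right) - \frac{8}{3}} = \sqrt{\frac{1193}{280} - \frac{8}{3}} = \sqrt{\frac{1339}{840}} = \frac{\sqrt{281190}}{420}$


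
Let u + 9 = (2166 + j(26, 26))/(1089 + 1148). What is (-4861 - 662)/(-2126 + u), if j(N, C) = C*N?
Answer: 588331/227293 ≈ 2.5884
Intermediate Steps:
u = -17291/2237 (u = -9 + (2166 + 26*26)/(1089 + 1148) = -9 + (2166 + 676)/2237 = -9 + 2842*(1/2237) = -9 + 2842/2237 = -17291/2237 ≈ -7.7295)
(-4861 - 662)/(-2126 + u) = (-4861 - 662)/(-2126 - 17291/2237) = -5523/(-4773153/2237) = -5523*(-2237/4773153) = 588331/227293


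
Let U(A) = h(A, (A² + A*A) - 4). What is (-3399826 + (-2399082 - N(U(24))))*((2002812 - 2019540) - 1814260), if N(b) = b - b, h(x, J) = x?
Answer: 10617730961104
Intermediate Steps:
U(A) = A
N(b) = 0
(-3399826 + (-2399082 - N(U(24))))*((2002812 - 2019540) - 1814260) = (-3399826 + (-2399082 - 1*0))*((2002812 - 2019540) - 1814260) = (-3399826 + (-2399082 + 0))*(-16728 - 1814260) = (-3399826 - 2399082)*(-1830988) = -5798908*(-1830988) = 10617730961104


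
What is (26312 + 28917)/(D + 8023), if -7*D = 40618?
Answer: 386603/15543 ≈ 24.873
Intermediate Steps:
D = -40618/7 (D = -⅐*40618 = -40618/7 ≈ -5802.6)
(26312 + 28917)/(D + 8023) = (26312 + 28917)/(-40618/7 + 8023) = 55229/(15543/7) = 55229*(7/15543) = 386603/15543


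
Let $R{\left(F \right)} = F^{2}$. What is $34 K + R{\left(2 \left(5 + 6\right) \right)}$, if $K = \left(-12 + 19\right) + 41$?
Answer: $2116$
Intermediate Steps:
$K = 48$ ($K = 7 + 41 = 48$)
$34 K + R{\left(2 \left(5 + 6\right) \right)} = 34 \cdot 48 + \left(2 \left(5 + 6\right)\right)^{2} = 1632 + \left(2 \cdot 11\right)^{2} = 1632 + 22^{2} = 1632 + 484 = 2116$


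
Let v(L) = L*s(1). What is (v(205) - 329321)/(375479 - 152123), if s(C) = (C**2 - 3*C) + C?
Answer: -54921/37226 ≈ -1.4753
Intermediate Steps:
s(C) = C**2 - 2*C
v(L) = -L (v(L) = L*(1*(-2 + 1)) = L*(1*(-1)) = L*(-1) = -L)
(v(205) - 329321)/(375479 - 152123) = (-1*205 - 329321)/(375479 - 152123) = (-205 - 329321)/223356 = -329526*1/223356 = -54921/37226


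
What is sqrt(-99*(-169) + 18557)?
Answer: 2*sqrt(8822) ≈ 187.85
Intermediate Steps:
sqrt(-99*(-169) + 18557) = sqrt(16731 + 18557) = sqrt(35288) = 2*sqrt(8822)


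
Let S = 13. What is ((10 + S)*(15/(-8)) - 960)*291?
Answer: -2335275/8 ≈ -2.9191e+5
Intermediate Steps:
((10 + S)*(15/(-8)) - 960)*291 = ((10 + 13)*(15/(-8)) - 960)*291 = (23*(15*(-⅛)) - 960)*291 = (23*(-15/8) - 960)*291 = (-345/8 - 960)*291 = -8025/8*291 = -2335275/8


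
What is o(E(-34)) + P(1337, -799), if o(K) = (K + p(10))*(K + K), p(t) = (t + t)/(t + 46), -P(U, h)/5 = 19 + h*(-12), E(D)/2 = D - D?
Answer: -48035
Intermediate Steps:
E(D) = 0 (E(D) = 2*(D - D) = 2*0 = 0)
P(U, h) = -95 + 60*h (P(U, h) = -5*(19 + h*(-12)) = -5*(19 - 12*h) = -95 + 60*h)
p(t) = 2*t/(46 + t) (p(t) = (2*t)/(46 + t) = 2*t/(46 + t))
o(K) = 2*K*(5/14 + K) (o(K) = (K + 2*10/(46 + 10))*(K + K) = (K + 2*10/56)*(2*K) = (K + 2*10*(1/56))*(2*K) = (K + 5/14)*(2*K) = (5/14 + K)*(2*K) = 2*K*(5/14 + K))
o(E(-34)) + P(1337, -799) = (⅐)*0*(5 + 14*0) + (-95 + 60*(-799)) = (⅐)*0*(5 + 0) + (-95 - 47940) = (⅐)*0*5 - 48035 = 0 - 48035 = -48035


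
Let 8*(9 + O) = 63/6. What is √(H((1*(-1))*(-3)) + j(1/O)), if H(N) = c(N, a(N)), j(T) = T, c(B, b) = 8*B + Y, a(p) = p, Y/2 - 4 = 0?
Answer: 28*√615/123 ≈ 5.6453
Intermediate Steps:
Y = 8 (Y = 8 + 2*0 = 8 + 0 = 8)
O = -123/16 (O = -9 + (63/6)/8 = -9 + (63*(⅙))/8 = -9 + (⅛)*(21/2) = -9 + 21/16 = -123/16 ≈ -7.6875)
c(B, b) = 8 + 8*B (c(B, b) = 8*B + 8 = 8 + 8*B)
H(N) = 8 + 8*N
√(H((1*(-1))*(-3)) + j(1/O)) = √((8 + 8*((1*(-1))*(-3))) + 1/(-123/16)) = √((8 + 8*(-1*(-3))) - 16/123) = √((8 + 8*3) - 16/123) = √((8 + 24) - 16/123) = √(32 - 16/123) = √(3920/123) = 28*√615/123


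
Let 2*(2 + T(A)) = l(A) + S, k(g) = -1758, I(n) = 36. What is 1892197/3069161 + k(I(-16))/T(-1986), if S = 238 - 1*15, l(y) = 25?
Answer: -2582368502/187218821 ≈ -13.793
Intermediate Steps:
S = 223 (S = 238 - 15 = 223)
T(A) = 122 (T(A) = -2 + (25 + 223)/2 = -2 + (1/2)*248 = -2 + 124 = 122)
1892197/3069161 + k(I(-16))/T(-1986) = 1892197/3069161 - 1758/122 = 1892197*(1/3069161) - 1758*1/122 = 1892197/3069161 - 879/61 = -2582368502/187218821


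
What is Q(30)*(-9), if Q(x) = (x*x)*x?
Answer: -243000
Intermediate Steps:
Q(x) = x**3 (Q(x) = x**2*x = x**3)
Q(30)*(-9) = 30**3*(-9) = 27000*(-9) = -243000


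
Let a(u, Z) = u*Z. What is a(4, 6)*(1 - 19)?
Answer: -432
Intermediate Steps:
a(u, Z) = Z*u
a(4, 6)*(1 - 19) = (6*4)*(1 - 19) = 24*(-18) = -432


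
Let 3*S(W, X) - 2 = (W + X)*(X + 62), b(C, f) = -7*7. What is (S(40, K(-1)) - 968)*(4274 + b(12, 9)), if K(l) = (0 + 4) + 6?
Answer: 2949050/3 ≈ 9.8302e+5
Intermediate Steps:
K(l) = 10 (K(l) = 4 + 6 = 10)
b(C, f) = -49
S(W, X) = 2/3 + (62 + X)*(W + X)/3 (S(W, X) = 2/3 + ((W + X)*(X + 62))/3 = 2/3 + ((W + X)*(62 + X))/3 = 2/3 + ((62 + X)*(W + X))/3 = 2/3 + (62 + X)*(W + X)/3)
(S(40, K(-1)) - 968)*(4274 + b(12, 9)) = ((2/3 + (1/3)*10**2 + (62/3)*40 + (62/3)*10 + (1/3)*40*10) - 968)*(4274 - 49) = ((2/3 + (1/3)*100 + 2480/3 + 620/3 + 400/3) - 968)*4225 = ((2/3 + 100/3 + 2480/3 + 620/3 + 400/3) - 968)*4225 = (3602/3 - 968)*4225 = (698/3)*4225 = 2949050/3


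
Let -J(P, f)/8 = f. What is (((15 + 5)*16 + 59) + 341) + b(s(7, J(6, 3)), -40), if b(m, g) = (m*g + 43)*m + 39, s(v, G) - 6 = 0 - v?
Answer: 676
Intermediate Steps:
J(P, f) = -8*f
s(v, G) = 6 - v (s(v, G) = 6 + (0 - v) = 6 - v)
b(m, g) = 39 + m*(43 + g*m) (b(m, g) = (g*m + 43)*m + 39 = (43 + g*m)*m + 39 = m*(43 + g*m) + 39 = 39 + m*(43 + g*m))
(((15 + 5)*16 + 59) + 341) + b(s(7, J(6, 3)), -40) = (((15 + 5)*16 + 59) + 341) + (39 + 43*(6 - 1*7) - 40*(6 - 1*7)**2) = ((20*16 + 59) + 341) + (39 + 43*(6 - 7) - 40*(6 - 7)**2) = ((320 + 59) + 341) + (39 + 43*(-1) - 40*(-1)**2) = (379 + 341) + (39 - 43 - 40*1) = 720 + (39 - 43 - 40) = 720 - 44 = 676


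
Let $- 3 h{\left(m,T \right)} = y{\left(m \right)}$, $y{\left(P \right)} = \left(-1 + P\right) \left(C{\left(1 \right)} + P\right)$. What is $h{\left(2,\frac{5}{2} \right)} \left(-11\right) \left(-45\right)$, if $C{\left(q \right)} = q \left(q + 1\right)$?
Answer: $-660$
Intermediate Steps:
$C{\left(q \right)} = q \left(1 + q\right)$
$y{\left(P \right)} = \left(-1 + P\right) \left(2 + P\right)$ ($y{\left(P \right)} = \left(-1 + P\right) \left(1 \left(1 + 1\right) + P\right) = \left(-1 + P\right) \left(1 \cdot 2 + P\right) = \left(-1 + P\right) \left(2 + P\right)$)
$h{\left(m,T \right)} = \frac{2}{3} - \frac{m}{3} - \frac{m^{2}}{3}$ ($h{\left(m,T \right)} = - \frac{-2 + m + m^{2}}{3} = \frac{2}{3} - \frac{m}{3} - \frac{m^{2}}{3}$)
$h{\left(2,\frac{5}{2} \right)} \left(-11\right) \left(-45\right) = \left(\frac{2}{3} - \frac{2}{3} - \frac{2^{2}}{3}\right) \left(-11\right) \left(-45\right) = \left(\frac{2}{3} - \frac{2}{3} - \frac{4}{3}\right) \left(-11\right) \left(-45\right) = \left(- \frac{4}{3}\right) \left(-11\right) \left(-45\right) = \frac{44}{3} \left(-45\right) = -660$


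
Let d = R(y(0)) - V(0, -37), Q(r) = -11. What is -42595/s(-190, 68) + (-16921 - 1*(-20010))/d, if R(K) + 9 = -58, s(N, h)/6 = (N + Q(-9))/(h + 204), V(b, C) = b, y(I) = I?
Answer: 5765119/603 ≈ 9560.7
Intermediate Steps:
s(N, h) = 6*(-11 + N)/(204 + h) (s(N, h) = 6*((N - 11)/(h + 204)) = 6*((-11 + N)/(204 + h)) = 6*(-11 + N)/(204 + h))
R(K) = -67 (R(K) = -9 - 58 = -67)
d = -67 (d = -67 - 1*0 = -67 + 0 = -67)
-42595/s(-190, 68) + (-16921 - 1*(-20010))/d = -42595*(204 + 68)/(6*(-11 - 190)) + (-16921 - 1*(-20010))/(-67) = -42595/(6*(-201)/272) + (-16921 + 20010)*(-1/67) = -42595/(6*(1/272)*(-201)) + 3089*(-1/67) = -42595/(-603/136) - 3089/67 = -42595*(-136/603) - 3089/67 = 5792920/603 - 3089/67 = 5765119/603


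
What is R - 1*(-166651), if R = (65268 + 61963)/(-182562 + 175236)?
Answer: 1220757995/7326 ≈ 1.6663e+5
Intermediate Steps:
R = -127231/7326 (R = 127231/(-7326) = 127231*(-1/7326) = -127231/7326 ≈ -17.367)
R - 1*(-166651) = -127231/7326 - 1*(-166651) = -127231/7326 + 166651 = 1220757995/7326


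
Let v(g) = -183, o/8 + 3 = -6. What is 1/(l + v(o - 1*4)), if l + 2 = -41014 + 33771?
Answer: -1/7428 ≈ -0.00013463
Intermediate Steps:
o = -72 (o = -24 + 8*(-6) = -24 - 48 = -72)
l = -7245 (l = -2 + (-41014 + 33771) = -2 - 7243 = -7245)
1/(l + v(o - 1*4)) = 1/(-7245 - 183) = 1/(-7428) = -1/7428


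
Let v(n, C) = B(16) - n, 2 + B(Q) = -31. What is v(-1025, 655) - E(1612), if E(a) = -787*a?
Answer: 1269636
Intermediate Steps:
B(Q) = -33 (B(Q) = -2 - 31 = -33)
v(n, C) = -33 - n
v(-1025, 655) - E(1612) = (-33 - 1*(-1025)) - (-787)*1612 = (-33 + 1025) - 1*(-1268644) = 992 + 1268644 = 1269636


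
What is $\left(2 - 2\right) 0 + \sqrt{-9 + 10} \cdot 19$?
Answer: $19$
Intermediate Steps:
$\left(2 - 2\right) 0 + \sqrt{-9 + 10} \cdot 19 = 0 \cdot 0 + \sqrt{1} \cdot 19 = 0 + 1 \cdot 19 = 0 + 19 = 19$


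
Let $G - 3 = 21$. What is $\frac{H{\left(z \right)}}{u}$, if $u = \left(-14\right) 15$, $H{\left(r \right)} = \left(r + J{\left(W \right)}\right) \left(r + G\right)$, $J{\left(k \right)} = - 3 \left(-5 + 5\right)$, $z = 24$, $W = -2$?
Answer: $- \frac{192}{35} \approx -5.4857$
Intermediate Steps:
$G = 24$ ($G = 3 + 21 = 24$)
$J{\left(k \right)} = 0$ ($J{\left(k \right)} = \left(-3\right) 0 = 0$)
$H{\left(r \right)} = r \left(24 + r\right)$ ($H{\left(r \right)} = \left(r + 0\right) \left(r + 24\right) = r \left(24 + r\right)$)
$u = -210$
$\frac{H{\left(z \right)}}{u} = \frac{24 \left(24 + 24\right)}{-210} = 24 \cdot 48 \left(- \frac{1}{210}\right) = 1152 \left(- \frac{1}{210}\right) = - \frac{192}{35}$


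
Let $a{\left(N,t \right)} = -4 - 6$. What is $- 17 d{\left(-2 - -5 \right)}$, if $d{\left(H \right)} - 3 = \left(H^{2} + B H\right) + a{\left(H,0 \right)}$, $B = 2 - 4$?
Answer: $68$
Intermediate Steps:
$a{\left(N,t \right)} = -10$ ($a{\left(N,t \right)} = -4 - 6 = -10$)
$B = -2$ ($B = 2 + \left(-4 + 0\right) = 2 - 4 = -2$)
$d{\left(H \right)} = -7 + H^{2} - 2 H$ ($d{\left(H \right)} = 3 - \left(10 - H^{2} + 2 H\right) = -7 + H^{2} - 2 H$)
$- 17 d{\left(-2 - -5 \right)} = - 17 \left(-7 + \left(-2 - -5\right)^{2} - 2 \left(-2 - -5\right)\right) = - 17 \left(-7 + \left(-2 + 5\right)^{2} - 2 \left(-2 + 5\right)\right) = - 17 \left(-7 + 3^{2} - 6\right) = - 17 \left(-7 + 9 - 6\right) = \left(-17\right) \left(-4\right) = 68$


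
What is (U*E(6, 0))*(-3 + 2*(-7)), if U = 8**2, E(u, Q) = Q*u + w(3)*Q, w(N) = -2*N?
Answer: 0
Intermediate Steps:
E(u, Q) = -6*Q + Q*u (E(u, Q) = Q*u + (-2*3)*Q = Q*u - 6*Q = -6*Q + Q*u)
U = 64
(U*E(6, 0))*(-3 + 2*(-7)) = (64*(0*(-6 + 6)))*(-3 + 2*(-7)) = (64*(0*0))*(-3 - 14) = (64*0)*(-17) = 0*(-17) = 0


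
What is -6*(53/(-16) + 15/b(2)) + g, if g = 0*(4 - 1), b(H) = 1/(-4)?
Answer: 3039/8 ≈ 379.88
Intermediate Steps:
b(H) = -¼
g = 0 (g = 0*3 = 0)
-6*(53/(-16) + 15/b(2)) + g = -6*(53/(-16) + 15/(-¼)) + 0 = -6*(53*(-1/16) + 15*(-4)) + 0 = -6*(-53/16 - 60) + 0 = -6*(-1013/16) + 0 = 3039/8 + 0 = 3039/8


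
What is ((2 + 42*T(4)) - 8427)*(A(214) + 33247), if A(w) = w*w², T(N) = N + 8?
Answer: -77891874311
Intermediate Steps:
T(N) = 8 + N
A(w) = w³
((2 + 42*T(4)) - 8427)*(A(214) + 33247) = ((2 + 42*(8 + 4)) - 8427)*(214³ + 33247) = ((2 + 42*12) - 8427)*(9800344 + 33247) = ((2 + 504) - 8427)*9833591 = (506 - 8427)*9833591 = -7921*9833591 = -77891874311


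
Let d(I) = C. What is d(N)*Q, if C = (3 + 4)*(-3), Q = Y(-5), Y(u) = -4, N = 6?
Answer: 84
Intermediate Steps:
Q = -4
C = -21 (C = 7*(-3) = -21)
d(I) = -21
d(N)*Q = -21*(-4) = 84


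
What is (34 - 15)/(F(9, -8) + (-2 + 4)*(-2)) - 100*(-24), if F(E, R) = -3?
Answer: 16781/7 ≈ 2397.3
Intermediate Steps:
(34 - 15)/(F(9, -8) + (-2 + 4)*(-2)) - 100*(-24) = (34 - 15)/(-3 + (-2 + 4)*(-2)) - 100*(-24) = 19/(-3 + 2*(-2)) + 2400 = 19/(-3 - 4) + 2400 = 19/(-7) + 2400 = 19*(-⅐) + 2400 = -19/7 + 2400 = 16781/7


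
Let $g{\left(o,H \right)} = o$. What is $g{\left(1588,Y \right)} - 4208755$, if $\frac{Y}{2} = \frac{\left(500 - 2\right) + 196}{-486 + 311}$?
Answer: $-4207167$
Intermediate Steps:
$Y = - \frac{1388}{175}$ ($Y = 2 \frac{\left(500 - 2\right) + 196}{-486 + 311} = 2 \frac{\left(500 - 2\right) + 196}{-175} = 2 \left(498 + 196\right) \left(- \frac{1}{175}\right) = 2 \cdot 694 \left(- \frac{1}{175}\right) = 2 \left(- \frac{694}{175}\right) = - \frac{1388}{175} \approx -7.9314$)
$g{\left(1588,Y \right)} - 4208755 = 1588 - 4208755 = -4207167$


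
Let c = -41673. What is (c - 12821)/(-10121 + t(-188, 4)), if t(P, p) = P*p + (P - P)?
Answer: 54494/10873 ≈ 5.0119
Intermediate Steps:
t(P, p) = P*p (t(P, p) = P*p + 0 = P*p)
(c - 12821)/(-10121 + t(-188, 4)) = (-41673 - 12821)/(-10121 - 188*4) = -54494/(-10121 - 752) = -54494/(-10873) = -54494*(-1/10873) = 54494/10873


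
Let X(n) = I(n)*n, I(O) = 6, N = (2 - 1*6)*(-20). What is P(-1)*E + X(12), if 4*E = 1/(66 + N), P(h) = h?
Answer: 42047/584 ≈ 71.998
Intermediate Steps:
N = 80 (N = (2 - 6)*(-20) = -4*(-20) = 80)
E = 1/584 (E = 1/(4*(66 + 80)) = (¼)/146 = (¼)*(1/146) = 1/584 ≈ 0.0017123)
X(n) = 6*n
P(-1)*E + X(12) = -1*1/584 + 6*12 = -1/584 + 72 = 42047/584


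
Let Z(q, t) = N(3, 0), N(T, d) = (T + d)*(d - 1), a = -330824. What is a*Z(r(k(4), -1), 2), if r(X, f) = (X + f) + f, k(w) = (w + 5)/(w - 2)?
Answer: 992472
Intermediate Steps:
k(w) = (5 + w)/(-2 + w)
r(X, f) = X + 2*f
N(T, d) = (-1 + d)*(T + d) (N(T, d) = (T + d)*(-1 + d) = (-1 + d)*(T + d))
Z(q, t) = -3 (Z(q, t) = 0² - 1*3 - 1*0 + 3*0 = 0 - 3 + 0 + 0 = -3)
a*Z(r(k(4), -1), 2) = -330824*(-3) = 992472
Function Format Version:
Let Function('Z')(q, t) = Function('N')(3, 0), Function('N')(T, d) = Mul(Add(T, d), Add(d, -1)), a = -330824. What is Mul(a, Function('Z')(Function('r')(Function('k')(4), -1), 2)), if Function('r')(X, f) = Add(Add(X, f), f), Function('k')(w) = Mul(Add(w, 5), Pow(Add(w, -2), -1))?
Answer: 992472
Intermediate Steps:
Function('k')(w) = Mul(Pow(Add(-2, w), -1), Add(5, w)) (Function('k')(w) = Mul(Add(5, w), Pow(Add(-2, w), -1)) = Mul(Pow(Add(-2, w), -1), Add(5, w)))
Function('r')(X, f) = Add(X, Mul(2, f))
Function('N')(T, d) = Mul(Add(-1, d), Add(T, d)) (Function('N')(T, d) = Mul(Add(T, d), Add(-1, d)) = Mul(Add(-1, d), Add(T, d)))
Function('Z')(q, t) = -3 (Function('Z')(q, t) = Add(Pow(0, 2), Mul(-1, 3), Mul(-1, 0), Mul(3, 0)) = Add(0, -3, 0, 0) = -3)
Mul(a, Function('Z')(Function('r')(Function('k')(4), -1), 2)) = Mul(-330824, -3) = 992472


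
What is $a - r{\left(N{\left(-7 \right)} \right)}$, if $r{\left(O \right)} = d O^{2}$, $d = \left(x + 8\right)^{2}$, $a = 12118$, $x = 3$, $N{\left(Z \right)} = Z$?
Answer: $6189$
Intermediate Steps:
$d = 121$ ($d = \left(3 + 8\right)^{2} = 11^{2} = 121$)
$r{\left(O \right)} = 121 O^{2}$
$a - r{\left(N{\left(-7 \right)} \right)} = 12118 - 121 \left(-7\right)^{2} = 12118 - 121 \cdot 49 = 12118 - 5929 = 6189$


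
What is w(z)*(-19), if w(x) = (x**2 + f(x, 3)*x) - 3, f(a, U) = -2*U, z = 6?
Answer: 57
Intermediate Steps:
w(x) = -3 + x**2 - 6*x (w(x) = (x**2 + (-2*3)*x) - 3 = (x**2 - 6*x) - 3 = -3 + x**2 - 6*x)
w(z)*(-19) = (-3 + 6**2 - 6*6)*(-19) = (-3 + 36 - 36)*(-19) = -3*(-19) = 57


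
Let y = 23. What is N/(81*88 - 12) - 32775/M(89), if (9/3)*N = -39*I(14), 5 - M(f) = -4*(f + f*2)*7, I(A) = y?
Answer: -235463719/53234796 ≈ -4.4231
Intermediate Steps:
I(A) = 23
M(f) = 5 + 84*f (M(f) = 5 - (-4*(f + f*2))*7 = 5 - (-4*(f + 2*f))*7 = 5 - (-12*f)*7 = 5 - (-84)*f = 5 + 84*f)
N = -299 (N = (-39*23)/3 = (⅓)*(-897) = -299)
N/(81*88 - 12) - 32775/M(89) = -299/(81*88 - 12) - 32775/(5 + 84*89) = -299/(7128 - 12) - 32775/(5 + 7476) = -299/7116 - 32775/7481 = -235463719/53234796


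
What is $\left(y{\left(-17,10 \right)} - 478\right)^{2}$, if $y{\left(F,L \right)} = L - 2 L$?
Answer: $238144$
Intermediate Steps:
$y{\left(F,L \right)} = - L$
$\left(y{\left(-17,10 \right)} - 478\right)^{2} = \left(\left(-1\right) 10 - 478\right)^{2} = \left(-10 - 478\right)^{2} = \left(-488\right)^{2} = 238144$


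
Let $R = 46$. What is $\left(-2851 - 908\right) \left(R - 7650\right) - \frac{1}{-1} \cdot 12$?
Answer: $343001232$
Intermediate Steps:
$\left(-2851 - 908\right) \left(R - 7650\right) - \frac{1}{-1} \cdot 12 = \left(-2851 - 908\right) \left(46 - 7650\right) - \frac{1}{-1} \cdot 12 = \left(-3759\right) \left(-7604\right) \left(-1\right) \left(-1\right) 12 = 28583436 \cdot 1 \cdot 12 = 28583436 \cdot 12 = 343001232$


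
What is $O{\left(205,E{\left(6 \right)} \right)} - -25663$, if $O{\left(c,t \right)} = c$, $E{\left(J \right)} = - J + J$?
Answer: $25868$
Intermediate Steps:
$E{\left(J \right)} = 0$
$O{\left(205,E{\left(6 \right)} \right)} - -25663 = 205 - -25663 = 205 + 25663 = 25868$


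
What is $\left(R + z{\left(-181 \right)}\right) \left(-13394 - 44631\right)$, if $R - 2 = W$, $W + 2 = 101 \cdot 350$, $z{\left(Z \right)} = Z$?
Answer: $-2040681225$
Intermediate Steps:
$W = 35348$ ($W = -2 + 101 \cdot 350 = -2 + 35350 = 35348$)
$R = 35350$ ($R = 2 + 35348 = 35350$)
$\left(R + z{\left(-181 \right)}\right) \left(-13394 - 44631\right) = \left(35350 - 181\right) \left(-13394 - 44631\right) = 35169 \left(-58025\right) = -2040681225$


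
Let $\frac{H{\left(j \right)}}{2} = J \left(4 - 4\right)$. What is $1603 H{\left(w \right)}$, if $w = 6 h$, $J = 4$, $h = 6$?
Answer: $0$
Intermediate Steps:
$w = 36$ ($w = 6 \cdot 6 = 36$)
$H{\left(j \right)} = 0$ ($H{\left(j \right)} = 2 \cdot 4 \left(4 - 4\right) = 2 \cdot 4 \cdot 0 = 2 \cdot 0 = 0$)
$1603 H{\left(w \right)} = 1603 \cdot 0 = 0$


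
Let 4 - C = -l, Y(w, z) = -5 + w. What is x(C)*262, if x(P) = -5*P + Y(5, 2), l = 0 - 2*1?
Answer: -2620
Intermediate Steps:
l = -2 (l = 0 - 2 = -2)
C = 2 (C = 4 - (-1)*(-2) = 4 - 1*2 = 4 - 2 = 2)
x(P) = -5*P (x(P) = -5*P + (-5 + 5) = -5*P + 0 = -5*P)
x(C)*262 = -5*2*262 = -10*262 = -2620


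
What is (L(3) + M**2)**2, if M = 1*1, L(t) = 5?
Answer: 36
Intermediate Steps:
M = 1
(L(3) + M**2)**2 = (5 + 1**2)**2 = (5 + 1)**2 = 6**2 = 36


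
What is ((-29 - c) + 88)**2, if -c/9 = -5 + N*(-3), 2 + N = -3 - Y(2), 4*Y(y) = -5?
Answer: 212521/16 ≈ 13283.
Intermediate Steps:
Y(y) = -5/4 (Y(y) = (1/4)*(-5) = -5/4)
N = -15/4 (N = -2 + (-3 - 1*(-5/4)) = -2 + (-3 + 5/4) = -2 - 7/4 = -15/4 ≈ -3.7500)
c = -225/4 (c = -9*(-5 - 15/4*(-3)) = -9*(-5 + 45/4) = -9*25/4 = -225/4 ≈ -56.250)
((-29 - c) + 88)**2 = ((-29 - 1*(-225/4)) + 88)**2 = ((-29 + 225/4) + 88)**2 = (109/4 + 88)**2 = (461/4)**2 = 212521/16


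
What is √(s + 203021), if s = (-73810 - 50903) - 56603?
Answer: √21705 ≈ 147.33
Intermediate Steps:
s = -181316 (s = -124713 - 56603 = -181316)
√(s + 203021) = √(-181316 + 203021) = √21705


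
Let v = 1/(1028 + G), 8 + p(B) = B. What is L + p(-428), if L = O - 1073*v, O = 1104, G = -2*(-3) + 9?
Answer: 695651/1043 ≈ 666.97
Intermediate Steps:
G = 15 (G = 6 + 9 = 15)
p(B) = -8 + B
v = 1/1043 (v = 1/(1028 + 15) = 1/1043 ≈ 0.00095877)
L = 1150399/1043 (L = 1104 - 1073*1/1043 = 1104 - 1073/1043 = 1150399/1043 ≈ 1103.0)
L + p(-428) = 1150399/1043 + (-8 - 428) = 1150399/1043 - 436 = 695651/1043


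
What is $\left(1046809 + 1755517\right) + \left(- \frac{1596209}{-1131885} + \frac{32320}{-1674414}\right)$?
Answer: $\frac{32784533499866793}{11699037595} \approx 2.8023 \cdot 10^{6}$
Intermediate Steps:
$\left(1046809 + 1755517\right) + \left(- \frac{1596209}{-1131885} + \frac{32320}{-1674414}\right) = 2802326 + \left(\left(-1596209\right) \left(- \frac{1}{1131885}\right) + 32320 \left(- \frac{1}{1674414}\right)\right) = 2802326 + \left(\frac{1596209}{1131885} - \frac{16160}{837207}\right) = 2802326 + \frac{16272420823}{11699037595} = \frac{32784533499866793}{11699037595}$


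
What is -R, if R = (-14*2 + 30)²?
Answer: -4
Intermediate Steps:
R = 4 (R = (-28 + 30)² = 2² = 4)
-R = -1*4 = -4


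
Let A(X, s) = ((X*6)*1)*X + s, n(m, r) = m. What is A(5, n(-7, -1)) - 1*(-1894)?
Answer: 2037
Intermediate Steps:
A(X, s) = s + 6*X² (A(X, s) = ((6*X)*1)*X + s = (6*X)*X + s = 6*X² + s = s + 6*X²)
A(5, n(-7, -1)) - 1*(-1894) = (-7 + 6*5²) - 1*(-1894) = (-7 + 6*25) + 1894 = (-7 + 150) + 1894 = 143 + 1894 = 2037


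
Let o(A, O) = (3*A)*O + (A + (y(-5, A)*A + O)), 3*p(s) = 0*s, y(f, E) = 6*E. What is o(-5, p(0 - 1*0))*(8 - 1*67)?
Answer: -8555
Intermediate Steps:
p(s) = 0 (p(s) = (0*s)/3 = (⅓)*0 = 0)
o(A, O) = A + O + 6*A² + 3*A*O (o(A, O) = (3*A)*O + (A + ((6*A)*A + O)) = 3*A*O + (A + (6*A² + O)) = 3*A*O + (A + (O + 6*A²)) = 3*A*O + (A + O + 6*A²) = A + O + 6*A² + 3*A*O)
o(-5, p(0 - 1*0))*(8 - 1*67) = (-5 + 0 + 6*(-5)² + 3*(-5)*0)*(8 - 1*67) = (-5 + 0 + 6*25 + 0)*(8 - 67) = (-5 + 0 + 150 + 0)*(-59) = 145*(-59) = -8555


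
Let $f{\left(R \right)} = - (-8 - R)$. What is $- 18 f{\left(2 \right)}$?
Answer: $-180$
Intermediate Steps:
$f{\left(R \right)} = 8 + R$
$- 18 f{\left(2 \right)} = - 18 \left(8 + 2\right) = \left(-18\right) 10 = -180$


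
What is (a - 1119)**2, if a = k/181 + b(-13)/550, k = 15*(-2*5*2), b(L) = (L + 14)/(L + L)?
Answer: 8413468067261690161/6699296890000 ≈ 1.2559e+6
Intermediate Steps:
b(L) = (14 + L)/(2*L) (b(L) = (14 + L)/((2*L)) = (14 + L)*(1/(2*L)) = (14 + L)/(2*L))
k = -300 (k = 15*(-10*2) = 15*(-20) = -300)
a = -4290181/2588300 (a = -300/181 + ((1/2)*(14 - 13)/(-13))/550 = -300*1/181 + ((1/2)*(-1/13)*1)*(1/550) = -300/181 - 1/26*1/550 = -300/181 - 1/14300 = -4290181/2588300 ≈ -1.6575)
(a - 1119)**2 = (-4290181/2588300 - 1119)**2 = (-2900597881/2588300)**2 = 8413468067261690161/6699296890000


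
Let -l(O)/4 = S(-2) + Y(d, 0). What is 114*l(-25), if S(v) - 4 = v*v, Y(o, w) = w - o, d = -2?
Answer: -4560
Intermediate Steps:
S(v) = 4 + v² (S(v) = 4 + v*v = 4 + v²)
l(O) = -40 (l(O) = -4*((4 + (-2)²) + (0 - 1*(-2))) = -4*((4 + 4) + (0 + 2)) = -4*(8 + 2) = -4*10 = -40)
114*l(-25) = 114*(-40) = -4560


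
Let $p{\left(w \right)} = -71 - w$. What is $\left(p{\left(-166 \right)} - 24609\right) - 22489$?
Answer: $-47003$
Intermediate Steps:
$\left(p{\left(-166 \right)} - 24609\right) - 22489 = \left(\left(-71 - -166\right) - 24609\right) - 22489 = \left(\left(-71 + 166\right) - 24609\right) - 22489 = \left(95 - 24609\right) - 22489 = -24514 - 22489 = -47003$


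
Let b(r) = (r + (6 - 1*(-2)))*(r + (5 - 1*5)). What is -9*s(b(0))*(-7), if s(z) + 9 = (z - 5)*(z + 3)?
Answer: -1512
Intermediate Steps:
b(r) = r*(8 + r) (b(r) = (r + (6 + 2))*(r + (5 - 5)) = (r + 8)*(r + 0) = (8 + r)*r = r*(8 + r))
s(z) = -9 + (-5 + z)*(3 + z) (s(z) = -9 + (z - 5)*(z + 3) = -9 + (-5 + z)*(3 + z))
-9*s(b(0))*(-7) = -9*(-24 + (0*(8 + 0))² - 0*(8 + 0))*(-7) = -9*(-24 + (0*8)² - 0*8)*(-7) = -9*(-24 + 0² - 2*0)*(-7) = -9*(-24 + 0 + 0)*(-7) = -9*(-24)*(-7) = 216*(-7) = -1512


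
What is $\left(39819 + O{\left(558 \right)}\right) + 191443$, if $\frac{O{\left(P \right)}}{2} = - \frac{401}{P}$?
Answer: $\frac{64521697}{279} \approx 2.3126 \cdot 10^{5}$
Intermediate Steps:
$O{\left(P \right)} = - \frac{802}{P}$ ($O{\left(P \right)} = 2 \left(- \frac{401}{P}\right) = - \frac{802}{P}$)
$\left(39819 + O{\left(558 \right)}\right) + 191443 = \left(39819 - \frac{802}{558}\right) + 191443 = \left(39819 - \frac{401}{279}\right) + 191443 = \frac{11109100}{279} + 191443 = \frac{64521697}{279}$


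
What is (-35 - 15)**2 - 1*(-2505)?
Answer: 5005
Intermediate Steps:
(-35 - 15)**2 - 1*(-2505) = (-50)**2 + 2505 = 2500 + 2505 = 5005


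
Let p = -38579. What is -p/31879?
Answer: 38579/31879 ≈ 1.2102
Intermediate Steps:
-p/31879 = -(-38579)/31879 = -1*(-38579/31879) = 38579/31879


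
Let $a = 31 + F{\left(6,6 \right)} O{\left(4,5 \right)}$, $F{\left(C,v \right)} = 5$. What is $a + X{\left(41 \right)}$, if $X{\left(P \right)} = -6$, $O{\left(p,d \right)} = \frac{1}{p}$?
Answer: $\frac{105}{4} \approx 26.25$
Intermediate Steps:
$a = \frac{129}{4}$ ($a = 31 + \frac{5}{4} = \frac{129}{4} \approx 32.25$)
$a + X{\left(41 \right)} = \frac{129}{4} - 6 = \frac{105}{4}$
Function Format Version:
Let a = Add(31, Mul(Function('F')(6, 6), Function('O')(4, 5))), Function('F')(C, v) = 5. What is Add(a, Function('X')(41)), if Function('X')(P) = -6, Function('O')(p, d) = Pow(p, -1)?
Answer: Rational(105, 4) ≈ 26.250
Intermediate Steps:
a = Rational(129, 4) (a = Add(31, Mul(5, Pow(4, -1))) = Add(31, Mul(5, Rational(1, 4))) = Add(31, Rational(5, 4)) = Rational(129, 4) ≈ 32.250)
Add(a, Function('X')(41)) = Add(Rational(129, 4), -6) = Rational(105, 4)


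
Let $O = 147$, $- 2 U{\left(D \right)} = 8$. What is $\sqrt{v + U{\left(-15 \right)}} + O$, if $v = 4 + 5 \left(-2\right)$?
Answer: $147 + i \sqrt{10} \approx 147.0 + 3.1623 i$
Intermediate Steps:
$U{\left(D \right)} = -4$ ($U{\left(D \right)} = \left(- \frac{1}{2}\right) 8 = -4$)
$v = -6$ ($v = 4 - 10 = -6$)
$\sqrt{v + U{\left(-15 \right)}} + O = \sqrt{-6 - 4} + 147 = \sqrt{-10} + 147 = i \sqrt{10} + 147 = 147 + i \sqrt{10}$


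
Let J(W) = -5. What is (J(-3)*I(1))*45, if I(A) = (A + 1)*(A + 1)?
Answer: -900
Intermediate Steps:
I(A) = (1 + A)**2 (I(A) = (1 + A)*(1 + A) = (1 + A)**2)
(J(-3)*I(1))*45 = -5*(1 + 1)**2*45 = -5*2**2*45 = -5*4*45 = -20*45 = -900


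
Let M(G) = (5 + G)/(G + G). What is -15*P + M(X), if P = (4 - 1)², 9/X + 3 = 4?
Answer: -1208/9 ≈ -134.22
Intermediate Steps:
X = 9 (X = 9/(-3 + 4) = 9/1 = 9*1 = 9)
M(G) = (5 + G)/(2*G) (M(G) = (5 + G)/((2*G)) = (5 + G)*(1/(2*G)) = (5 + G)/(2*G))
P = 9 (P = 3² = 9)
-15*P + M(X) = -15*9 + (½)*(5 + 9)/9 = -135 + (½)*(⅑)*14 = -135 + 7/9 = -1208/9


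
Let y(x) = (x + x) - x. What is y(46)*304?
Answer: 13984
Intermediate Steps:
y(x) = x (y(x) = 2*x - x = x)
y(46)*304 = 46*304 = 13984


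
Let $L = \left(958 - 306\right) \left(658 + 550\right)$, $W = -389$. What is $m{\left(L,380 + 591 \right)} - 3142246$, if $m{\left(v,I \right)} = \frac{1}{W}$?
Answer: $- \frac{1222333695}{389} \approx -3.1422 \cdot 10^{6}$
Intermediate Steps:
$L = 787616$ ($L = 652 \cdot 1208 = 787616$)
$m{\left(v,I \right)} = - \frac{1}{389}$ ($m{\left(v,I \right)} = \frac{1}{-389} = - \frac{1}{389}$)
$m{\left(L,380 + 591 \right)} - 3142246 = - \frac{1}{389} - 3142246 = - \frac{1222333695}{389}$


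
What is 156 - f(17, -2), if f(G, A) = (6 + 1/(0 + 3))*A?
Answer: 506/3 ≈ 168.67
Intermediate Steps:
f(G, A) = 19*A/3 (f(G, A) = (6 + 1/3)*A = (6 + ⅓)*A = 19*A/3)
156 - f(17, -2) = 156 - 19*(-2)/3 = 156 - 1*(-38/3) = 156 + 38/3 = 506/3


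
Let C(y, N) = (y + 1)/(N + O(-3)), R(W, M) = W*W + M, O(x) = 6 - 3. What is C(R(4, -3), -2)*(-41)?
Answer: -574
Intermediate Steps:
O(x) = 3
R(W, M) = M + W² (R(W, M) = W² + M = M + W²)
C(y, N) = (1 + y)/(3 + N) (C(y, N) = (y + 1)/(N + 3) = (1 + y)/(3 + N))
C(R(4, -3), -2)*(-41) = ((1 + (-3 + 4²))/(3 - 2))*(-41) = ((1 + (-3 + 16))/1)*(-41) = (1*(1 + 13))*(-41) = (1*14)*(-41) = 14*(-41) = -574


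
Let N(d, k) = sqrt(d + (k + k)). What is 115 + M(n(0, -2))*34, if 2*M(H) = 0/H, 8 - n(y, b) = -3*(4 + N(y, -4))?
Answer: 115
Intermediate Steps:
N(d, k) = sqrt(d + 2*k)
n(y, b) = 20 + 3*sqrt(-8 + y) (n(y, b) = 8 - (-3)*(4 + sqrt(y + 2*(-4))) = 8 - (-3)*(4 + sqrt(y - 8)) = 8 - (-3)*(4 + sqrt(-8 + y)) = 8 - (-12 - 3*sqrt(-8 + y)) = 8 + (12 + 3*sqrt(-8 + y)) = 20 + 3*sqrt(-8 + y))
M(H) = 0 (M(H) = (0/H)/2 = (1/2)*0 = 0)
115 + M(n(0, -2))*34 = 115 + 0*34 = 115 + 0 = 115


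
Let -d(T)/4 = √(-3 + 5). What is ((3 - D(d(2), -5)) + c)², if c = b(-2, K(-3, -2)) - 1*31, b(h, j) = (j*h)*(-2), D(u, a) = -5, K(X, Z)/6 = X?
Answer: 9025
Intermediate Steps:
K(X, Z) = 6*X
d(T) = -4*√2 (d(T) = -4*√(-3 + 5) = -4*√2)
b(h, j) = -2*h*j (b(h, j) = (h*j)*(-2) = -2*h*j)
c = -103 (c = -2*(-2)*6*(-3) - 1*31 = -2*(-2)*(-18) - 31 = -72 - 31 = -103)
((3 - D(d(2), -5)) + c)² = ((3 - 1*(-5)) - 103)² = ((3 + 5) - 103)² = (8 - 103)² = (-95)² = 9025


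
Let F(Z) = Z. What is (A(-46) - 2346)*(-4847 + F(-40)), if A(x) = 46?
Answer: 11240100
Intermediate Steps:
(A(-46) - 2346)*(-4847 + F(-40)) = (46 - 2346)*(-4847 - 40) = -2300*(-4887) = 11240100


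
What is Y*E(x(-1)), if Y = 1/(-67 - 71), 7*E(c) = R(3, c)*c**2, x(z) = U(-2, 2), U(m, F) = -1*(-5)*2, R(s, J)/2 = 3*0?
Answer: 0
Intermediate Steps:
R(s, J) = 0 (R(s, J) = 2*(3*0) = 2*0 = 0)
U(m, F) = 10 (U(m, F) = 5*2 = 10)
x(z) = 10
E(c) = 0 (E(c) = (0*c**2)/7 = (1/7)*0 = 0)
Y = -1/138 (Y = 1/(-138) = -1/138 ≈ -0.0072464)
Y*E(x(-1)) = -1/138*0 = 0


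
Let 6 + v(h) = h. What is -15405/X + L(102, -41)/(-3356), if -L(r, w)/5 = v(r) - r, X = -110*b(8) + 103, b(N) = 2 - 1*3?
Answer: -8617595/119138 ≈ -72.333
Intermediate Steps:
b(N) = -1 (b(N) = 2 - 3 = -1)
v(h) = -6 + h
X = 213 (X = -110*(-1) + 103 = 110 + 103 = 213)
L(r, w) = 30 (L(r, w) = -5*((-6 + r) - r) = -5*(-6) = 30)
-15405/X + L(102, -41)/(-3356) = -15405/213 + 30/(-3356) = -15405*1/213 + 30*(-1/3356) = -5135/71 - 15/1678 = -8617595/119138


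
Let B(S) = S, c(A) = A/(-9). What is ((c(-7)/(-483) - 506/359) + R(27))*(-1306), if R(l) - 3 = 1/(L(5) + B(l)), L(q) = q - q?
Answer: -473410634/222939 ≈ -2123.5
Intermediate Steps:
c(A) = -A/9 (c(A) = A*(-1/9) = -A/9)
L(q) = 0
R(l) = 3 + 1/l (R(l) = 3 + 1/(0 + l) = 3 + 1/l)
((c(-7)/(-483) - 506/359) + R(27))*(-1306) = ((-1/9*(-7)/(-483) - 506/359) + (3 + 1/27))*(-1306) = (((7/9)*(-1/483) - 506*1/359) + (3 + 1/27))*(-1306) = ((-1/621 - 506/359) + 82/27)*(-1306) = (-314585/222939 + 82/27)*(-1306) = (362489/222939)*(-1306) = -473410634/222939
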